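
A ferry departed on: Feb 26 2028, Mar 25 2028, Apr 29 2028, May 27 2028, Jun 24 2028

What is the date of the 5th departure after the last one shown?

Every date is a Saturday; gaps 28, 35, 28, 28 days.
Each is the last Saturday of its month (at least one falls on the 29th or later, ruling out '4th Saturday').
Last Saturday of July 2028: Jul 29 2028.
August 2028 ends with Saturday Aug 26 2028.
September 2028 ends with Saturday Sep 30 2028.
Last Saturday of October 2028: Oct 28 2028.
November 2028 ends with Saturday Nov 25 2028.

Nov 25 2028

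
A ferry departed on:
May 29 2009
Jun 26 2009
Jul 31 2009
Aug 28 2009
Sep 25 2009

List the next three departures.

Every date is a Friday; gaps 28, 35, 28, 28 days.
Each is the last Friday of its month (at least one falls on the 29th or later, ruling out '4th Friday').
October 2009 ends with Friday Oct 30 2009.
Last Friday of November 2009: Nov 27 2009.
December 2009 ends with Friday Dec 25 2009.

Oct 30 2009, Nov 27 2009, Dec 25 2009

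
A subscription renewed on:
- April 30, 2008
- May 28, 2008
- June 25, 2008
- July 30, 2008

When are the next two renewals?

August 27, 2008; September 24, 2008

These are Wednesdays with 28, 28, 35-day gaps.
Each is the final Wednesday of its month — April 30, 2008 is past the 28th, so '4th Wednesday' doesn't fit.
August 2008 ends with Wednesday August 27, 2008.
Last Wednesday of September 2008: September 24, 2008.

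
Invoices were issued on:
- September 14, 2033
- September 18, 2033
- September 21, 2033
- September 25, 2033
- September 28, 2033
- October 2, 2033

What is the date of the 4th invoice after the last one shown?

October 16, 2033

Gaps: 4, 3, 4, 3, 4 days — not constant, but cyclic with period 2.
The events fall on every Wednesday and Sunday.
The following Wednesday is October 5, 2033.
The following Sunday is October 9, 2033.
The following Wednesday is October 12, 2033.
The following Sunday is October 16, 2033.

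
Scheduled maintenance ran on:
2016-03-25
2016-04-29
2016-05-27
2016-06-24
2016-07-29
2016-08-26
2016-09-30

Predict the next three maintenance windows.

These are Fridays with 35, 28, 28, 35, 28, 35-day gaps.
Each is the final Friday of its month — 2016-04-29 is past the 28th, so '4th Friday' doesn't fit.
Last Friday of October 2016: 2016-10-28.
Last Friday of November 2016: 2016-11-25.
Last Friday of December 2016: 2016-12-30.

2016-10-28, 2016-11-25, 2016-12-30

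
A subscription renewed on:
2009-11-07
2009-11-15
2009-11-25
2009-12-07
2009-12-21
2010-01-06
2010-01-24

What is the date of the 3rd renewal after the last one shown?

2010-03-31

Gaps: 8, 10, 12, 14, 16, 18 days — each gap is 2 larger than the previous one.
Next gap: 20 days. 2010-01-24 + 20 days = 2010-02-13.
Next gap: 22 days. 2010-02-13 + 22 days = 2010-03-07.
Next gap: 24 days. 2010-03-07 + 24 days = 2010-03-31.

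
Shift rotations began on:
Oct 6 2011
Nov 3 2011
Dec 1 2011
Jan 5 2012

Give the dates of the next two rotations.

Feb 2 2012, Mar 1 2012

Gaps: 28, 28, 35 days — a mix of 28 and 35. Every date is a Thursday.
Each is the 1st Thursday of its month.
1st Thursday of February 2012: Feb 2 2012.
1st Thursday of March 2012: Mar 1 2012.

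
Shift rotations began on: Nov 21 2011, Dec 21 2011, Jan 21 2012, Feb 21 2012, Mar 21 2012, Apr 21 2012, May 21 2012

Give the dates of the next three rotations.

Jun 21 2012, Jul 21 2012, Aug 21 2012

Gaps: 30, 31, 31, 29, 31, 30 days — not constant. Every event is on the 21st of the month.
Pattern: the 21st of each month.
June 2012: Jun 21 2012.
Next: July 2012 → Jul 21 2012.
Next: August 2012 → Aug 21 2012.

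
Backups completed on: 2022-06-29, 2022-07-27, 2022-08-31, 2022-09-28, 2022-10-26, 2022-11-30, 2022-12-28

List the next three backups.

These are Wednesdays with 28, 35, 28, 28, 35, 28-day gaps.
Each is the final Wednesday of its month — 2022-06-29 is past the 28th, so '4th Wednesday' doesn't fit.
Last Wednesday of January 2023: 2023-01-25.
Last Wednesday of February 2023: 2023-02-22.
Last Wednesday of March 2023: 2023-03-29.

2023-01-25, 2023-02-22, 2023-03-29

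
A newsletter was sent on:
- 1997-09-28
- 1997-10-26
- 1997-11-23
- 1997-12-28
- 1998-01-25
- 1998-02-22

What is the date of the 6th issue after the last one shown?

These are Sundays at 28- or 35-day spacing (28, 28, 35, 28, 28).
The pattern: 4th Sunday of the month.
4th Sunday of March 1998: 1998-03-22.
April 1998 — 4th Sunday is 1998-04-26.
4th Sunday of May 1998: 1998-05-24.
June 1998 — 4th Sunday is 1998-06-28.
4th Sunday of July 1998: 1998-07-26.
August 1998 — 4th Sunday is 1998-08-23.

1998-08-23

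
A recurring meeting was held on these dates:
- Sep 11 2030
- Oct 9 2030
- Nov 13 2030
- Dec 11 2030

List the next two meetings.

All dates are Wednesdays, 28, 35, 28 days apart.
Specifically, the 2nd Wednesday of each month.
2nd Wednesday of January 2031: Jan 8 2031.
February 2031 — 2nd Wednesday is Feb 12 2031.

Jan 8 2031, Feb 12 2031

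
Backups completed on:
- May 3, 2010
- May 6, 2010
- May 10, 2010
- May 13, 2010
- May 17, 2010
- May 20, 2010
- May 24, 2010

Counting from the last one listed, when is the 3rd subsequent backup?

Gaps: 3, 4, 3, 4, 3, 4 days — not constant, but cyclic with period 2.
The events fall on every Monday and Thursday.
Next Thursday: May 27, 2010.
The following Monday is May 31, 2010.
The following Thursday is June 3, 2010.

June 3, 2010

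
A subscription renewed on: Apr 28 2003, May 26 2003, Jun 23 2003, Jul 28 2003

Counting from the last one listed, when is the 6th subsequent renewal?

Jan 26 2004

Gaps: 28, 28, 35 days — a mix of 28 and 35. Every date is a Monday.
Each is the 4th Monday of its month.
4th Monday of August 2003: Aug 25 2003.
September 2003 — 4th Monday is Sep 22 2003.
4th Monday of October 2003: Oct 27 2003.
November 2003 — 4th Monday is Nov 24 2003.
4th Monday of December 2003: Dec 22 2003.
January 2004 — 4th Monday is Jan 26 2004.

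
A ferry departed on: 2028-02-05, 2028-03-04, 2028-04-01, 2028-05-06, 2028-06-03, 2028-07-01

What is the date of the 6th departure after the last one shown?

These are Saturdays at 28- or 35-day spacing (28, 28, 35, 28, 28).
The pattern: 1st Saturday of the month.
August 2028 — 1st Saturday is 2028-08-05.
September 2028 — 1st Saturday is 2028-09-02.
October 2028 — 1st Saturday is 2028-10-07.
1st Saturday of November 2028: 2028-11-04.
1st Saturday of December 2028: 2028-12-02.
1st Saturday of January 2029: 2029-01-06.

2029-01-06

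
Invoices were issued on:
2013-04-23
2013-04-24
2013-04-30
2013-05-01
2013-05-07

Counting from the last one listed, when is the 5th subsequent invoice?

The gap pattern 1, 6, 1, 6 repeats every 2 events.
These are the Tuesdays and Wednesdays of each week.
The following Wednesday is 2013-05-08.
The following Tuesday is 2013-05-14.
Next Wednesday: 2013-05-15.
Next Tuesday: 2013-05-21.
The following Wednesday is 2013-05-22.

2013-05-22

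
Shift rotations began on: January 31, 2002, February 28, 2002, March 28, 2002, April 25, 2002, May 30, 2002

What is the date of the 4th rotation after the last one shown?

September 26, 2002

Every date is a Thursday; gaps 28, 28, 28, 35 days.
Each is the last Thursday of its month (at least one falls on the 29th or later, ruling out '4th Thursday').
Last Thursday of June 2002: June 27, 2002.
Last Thursday of July 2002: July 25, 2002.
August 2002 ends with Thursday August 29, 2002.
September 2002 ends with Thursday September 26, 2002.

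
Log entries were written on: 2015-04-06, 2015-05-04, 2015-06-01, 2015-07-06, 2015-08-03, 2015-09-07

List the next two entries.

Gaps: 28, 28, 35, 28, 35 days — a mix of 28 and 35. Every date is a Monday.
Each is the 1st Monday of its month.
1st Monday of October 2015: 2015-10-05.
November 2015 — 1st Monday is 2015-11-02.

2015-10-05, 2015-11-02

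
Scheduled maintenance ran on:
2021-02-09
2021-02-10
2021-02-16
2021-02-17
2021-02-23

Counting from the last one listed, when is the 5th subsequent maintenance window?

Every event lands on a Tuesday or Wednesday (gaps cycle 1, 6, 1, 6).
So the schedule is: every Tuesday and Wednesday.
Next Wednesday: 2021-02-24.
The following Tuesday is 2021-03-02.
The following Wednesday is 2021-03-03.
Next Tuesday: 2021-03-09.
The following Wednesday is 2021-03-10.

2021-03-10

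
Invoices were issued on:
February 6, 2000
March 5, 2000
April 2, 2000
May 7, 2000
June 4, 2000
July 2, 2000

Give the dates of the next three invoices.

August 6, 2000; September 3, 2000; October 1, 2000

All dates are Sundays, 28, 28, 35, 28, 28 days apart.
Specifically, the 1st Sunday of each month.
August 2000 — 1st Sunday is August 6, 2000.
1st Sunday of September 2000: September 3, 2000.
October 2000 — 1st Sunday is October 1, 2000.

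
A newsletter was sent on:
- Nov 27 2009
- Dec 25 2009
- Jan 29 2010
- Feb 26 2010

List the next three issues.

These are Fridays with 28, 35, 28-day gaps.
Each is the final Friday of its month — Jan 29 2010 is past the 28th, so '4th Friday' doesn't fit.
Last Friday of March 2010: Mar 26 2010.
Last Friday of April 2010: Apr 30 2010.
Last Friday of May 2010: May 28 2010.

Mar 26 2010, Apr 30 2010, May 28 2010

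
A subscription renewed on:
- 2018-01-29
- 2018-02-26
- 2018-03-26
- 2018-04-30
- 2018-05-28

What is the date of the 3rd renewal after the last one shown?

2018-08-27

These are Mondays with 28, 28, 35, 28-day gaps.
Each is the final Monday of its month — 2018-01-29 is past the 28th, so '4th Monday' doesn't fit.
Last Monday of June 2018: 2018-06-25.
July 2018 ends with Monday 2018-07-30.
Last Monday of August 2018: 2018-08-27.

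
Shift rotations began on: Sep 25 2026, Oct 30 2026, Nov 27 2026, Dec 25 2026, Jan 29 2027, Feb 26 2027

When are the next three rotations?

Mar 26 2027, Apr 30 2027, May 28 2027

These are Fridays with 35, 28, 28, 35, 28-day gaps.
Each is the final Friday of its month — Oct 30 2026 is past the 28th, so '4th Friday' doesn't fit.
Last Friday of March 2027: Mar 26 2027.
Last Friday of April 2027: Apr 30 2027.
Last Friday of May 2027: May 28 2027.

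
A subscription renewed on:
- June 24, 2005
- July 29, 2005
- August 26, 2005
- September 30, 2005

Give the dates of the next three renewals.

These are Fridays with 35, 28, 35-day gaps.
Each is the final Friday of its month — July 29, 2005 is past the 28th, so '4th Friday' doesn't fit.
Last Friday of October 2005: October 28, 2005.
Last Friday of November 2005: November 25, 2005.
December 2005 ends with Friday December 30, 2005.

October 28, 2005; November 25, 2005; December 30, 2005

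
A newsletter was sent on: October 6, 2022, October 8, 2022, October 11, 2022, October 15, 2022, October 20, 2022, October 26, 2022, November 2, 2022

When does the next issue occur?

November 10, 2022

The spacing grows by 1 each time: 2, 3, 4, 5, 6, 7 days.
Next gap: 8 days. November 2, 2022 + 8 days = November 10, 2022.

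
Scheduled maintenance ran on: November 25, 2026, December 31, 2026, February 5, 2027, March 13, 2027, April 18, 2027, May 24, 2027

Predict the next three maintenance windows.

Gaps between consecutive events: 36, 36, 36, 36, 36 days — a constant 36-day interval.
May 24, 2027 + 36 days = June 29, 2027.
June 29, 2027 + 36 days = August 4, 2027.
August 4, 2027 + 36 days = September 9, 2027.

June 29, 2027; August 4, 2027; September 9, 2027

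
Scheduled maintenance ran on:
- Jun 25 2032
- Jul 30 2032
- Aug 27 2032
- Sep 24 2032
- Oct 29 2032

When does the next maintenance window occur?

Nov 26 2032

All Fridays; the gaps (35, 28, 28, 35) vary with month length.
This is the last Friday of each month.
November 2032 ends with Friday Nov 26 2032.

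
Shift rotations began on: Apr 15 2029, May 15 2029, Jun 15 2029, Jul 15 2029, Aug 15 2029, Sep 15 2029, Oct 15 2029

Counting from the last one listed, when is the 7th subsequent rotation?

Each date is the 15th; the gaps (30, 31, 30, 31, 31, 30) track the month lengths.
The rule is the 15th of each month.
Next: November 2029 → Nov 15 2029.
Next: December 2029 → Dec 15 2029.
January 2030: Jan 15 2030.
February 2030: Feb 15 2030.
Next: March 2030 → Mar 15 2030.
Next: April 2030 → Apr 15 2030.
May 2030: May 15 2030.

May 15 2030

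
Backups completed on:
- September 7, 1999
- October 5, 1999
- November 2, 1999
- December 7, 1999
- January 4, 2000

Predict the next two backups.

These are Tuesdays at 28- or 35-day spacing (28, 28, 35, 28).
The pattern: 1st Tuesday of the month.
1st Tuesday of February 2000: February 1, 2000.
March 2000 — 1st Tuesday is March 7, 2000.

February 1, 2000; March 7, 2000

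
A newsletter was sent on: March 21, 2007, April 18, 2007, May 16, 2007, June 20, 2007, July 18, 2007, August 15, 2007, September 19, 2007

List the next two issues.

October 17, 2007; November 21, 2007

All dates are Wednesdays, 28, 28, 35, 28, 28, 35 days apart.
Specifically, the 3rd Wednesday of each month.
3rd Wednesday of October 2007: October 17, 2007.
3rd Wednesday of November 2007: November 21, 2007.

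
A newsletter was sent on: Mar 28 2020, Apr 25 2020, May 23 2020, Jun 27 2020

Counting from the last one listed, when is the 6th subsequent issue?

These are Saturdays at 28- or 35-day spacing (28, 28, 35).
The pattern: 4th Saturday of the month.
4th Saturday of July 2020: Jul 25 2020.
4th Saturday of August 2020: Aug 22 2020.
September 2020 — 4th Saturday is Sep 26 2020.
4th Saturday of October 2020: Oct 24 2020.
4th Saturday of November 2020: Nov 28 2020.
4th Saturday of December 2020: Dec 26 2020.

Dec 26 2020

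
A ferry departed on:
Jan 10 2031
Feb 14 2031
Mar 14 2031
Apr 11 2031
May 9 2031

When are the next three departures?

Gaps: 35, 28, 28, 28 days — a mix of 28 and 35. Every date is a Friday.
Each is the 2nd Friday of its month.
June 2031 — 2nd Friday is Jun 13 2031.
2nd Friday of July 2031: Jul 11 2031.
2nd Friday of August 2031: Aug 8 2031.

Jun 13 2031, Jul 11 2031, Aug 8 2031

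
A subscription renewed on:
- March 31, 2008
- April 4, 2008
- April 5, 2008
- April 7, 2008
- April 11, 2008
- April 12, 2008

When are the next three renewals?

Gaps: 4, 1, 2, 4, 1 days — not constant, but cyclic with period 3.
The events fall on every Monday, Friday and Saturday.
The following Monday is April 14, 2008.
The following Friday is April 18, 2008.
Next Saturday: April 19, 2008.

April 14, 2008; April 18, 2008; April 19, 2008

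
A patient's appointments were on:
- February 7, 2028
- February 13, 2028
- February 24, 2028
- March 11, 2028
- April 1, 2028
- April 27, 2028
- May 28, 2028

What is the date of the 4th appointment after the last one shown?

November 18, 2028

The spacing grows by 5 each time: 6, 11, 16, 21, 26, 31 days.
Next gap: 36 days. May 28, 2028 + 36 days = July 3, 2028.
Next gap: 41 days. July 3, 2028 + 41 days = August 13, 2028.
Next gap: 46 days. August 13, 2028 + 46 days = September 28, 2028.
Next gap: 51 days. September 28, 2028 + 51 days = November 18, 2028.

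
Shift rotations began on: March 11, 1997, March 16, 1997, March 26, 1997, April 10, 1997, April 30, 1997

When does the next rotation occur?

Gaps: 5, 10, 15, 20 days — each gap is 5 larger than the previous one.
Next gap: 25 days. April 30, 1997 + 25 days = May 25, 1997.

May 25, 1997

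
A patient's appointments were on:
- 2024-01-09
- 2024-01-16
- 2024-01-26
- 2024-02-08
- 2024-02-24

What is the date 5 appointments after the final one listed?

2024-06-28

Intervals are 7, 10, 13, 16 days — an arithmetic progression with common difference 3.
Next gap: 19 days. 2024-02-24 + 19 days = 2024-03-14.
Next gap: 22 days. 2024-03-14 + 22 days = 2024-04-05.
Next gap: 25 days. 2024-04-05 + 25 days = 2024-04-30.
Next gap: 28 days. 2024-04-30 + 28 days = 2024-05-28.
Next gap: 31 days. 2024-05-28 + 31 days = 2024-06-28.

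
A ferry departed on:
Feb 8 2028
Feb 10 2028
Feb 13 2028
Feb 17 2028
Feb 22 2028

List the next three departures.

Gaps: 2, 3, 4, 5 days — each gap is 1 larger than the previous one.
Next gap: 6 days. Feb 22 2028 + 6 days = Feb 28 2028.
Next gap: 7 days. Feb 28 2028 + 7 days = Mar 6 2028.
Next gap: 8 days. Mar 6 2028 + 8 days = Mar 14 2028.

Feb 28 2028, Mar 6 2028, Mar 14 2028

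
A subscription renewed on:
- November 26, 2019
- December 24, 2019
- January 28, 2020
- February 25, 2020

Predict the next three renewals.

All dates are Tuesdays, 28, 35, 28 days apart.
Specifically, the 4th Tuesday of each month.
4th Tuesday of March 2020: March 24, 2020.
4th Tuesday of April 2020: April 28, 2020.
May 2020 — 4th Tuesday is May 26, 2020.

March 24, 2020; April 28, 2020; May 26, 2020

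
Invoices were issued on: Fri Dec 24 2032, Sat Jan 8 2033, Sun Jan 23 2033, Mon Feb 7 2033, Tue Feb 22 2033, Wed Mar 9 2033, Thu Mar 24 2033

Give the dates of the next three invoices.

The spacing is 15, 15, 15, 15, 15, 15 days — always 15 days.
Thu Mar 24 2033 + 15 days = Fri Apr 8 2033.
Fri Apr 8 2033 + 15 days = Sat Apr 23 2033.
Sat Apr 23 2033 + 15 days = Sun May 8 2033.

Fri Apr 8 2033, Sat Apr 23 2033, Sun May 8 2033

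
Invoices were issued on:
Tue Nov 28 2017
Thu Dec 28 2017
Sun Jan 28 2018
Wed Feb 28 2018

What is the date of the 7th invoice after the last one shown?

Fri Sep 28 2018

Gaps: 30, 31, 31 days — not constant. Every event is on the 28th of the month.
Pattern: the 28th of each month.
Next: March 2018 → Wed Mar 28 2018.
April 2018: Sat Apr 28 2018.
Next: May 2018 → Mon May 28 2018.
Next: June 2018 → Thu Jun 28 2018.
July 2018: Sat Jul 28 2018.
Next: August 2018 → Tue Aug 28 2018.
September 2018: Fri Sep 28 2018.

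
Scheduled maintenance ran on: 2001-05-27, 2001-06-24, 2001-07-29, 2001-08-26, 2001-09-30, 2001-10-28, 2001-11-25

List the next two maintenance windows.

2001-12-30, 2002-01-27

All Sundays; the gaps (28, 35, 28, 35, 28, 28) vary with month length.
This is the last Sunday of each month.
December 2001 ends with Sunday 2001-12-30.
Last Sunday of January 2002: 2002-01-27.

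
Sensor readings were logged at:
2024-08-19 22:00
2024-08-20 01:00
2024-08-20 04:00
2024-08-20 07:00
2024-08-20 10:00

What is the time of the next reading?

2024-08-20 13:00

The interval is a steady 3 hours (3, 3, 3, 3).
2024-08-20 10:00 + 3 h = 2024-08-20 13:00.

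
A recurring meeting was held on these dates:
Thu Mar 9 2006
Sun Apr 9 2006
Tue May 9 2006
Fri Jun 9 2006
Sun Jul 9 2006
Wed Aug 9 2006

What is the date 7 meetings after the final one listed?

Fri Mar 9 2007

The day-of-month is always 9 (31, 30, 31, 30, 31 days between events).
So this recurs on the 9th of each month.
Next: September 2006 → Sat Sep 9 2006.
October 2006: Mon Oct 9 2006.
November 2006: Thu Nov 9 2006.
December 2006: Sat Dec 9 2006.
January 2007: Tue Jan 9 2007.
February 2007: Fri Feb 9 2007.
Next: March 2007 → Fri Mar 9 2007.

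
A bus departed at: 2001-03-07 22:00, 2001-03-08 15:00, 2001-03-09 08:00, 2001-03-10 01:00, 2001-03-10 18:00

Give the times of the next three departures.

Gaps: 17, 17, 17, 17 hours — each event is 17 hours after the previous one.
2001-03-10 18:00 + 17 h = 2001-03-11 11:00.
2001-03-11 11:00 + 17 h = 2001-03-12 04:00.
2001-03-12 04:00 + 17 h = 2001-03-12 21:00.

2001-03-11 11:00, 2001-03-12 04:00, 2001-03-12 21:00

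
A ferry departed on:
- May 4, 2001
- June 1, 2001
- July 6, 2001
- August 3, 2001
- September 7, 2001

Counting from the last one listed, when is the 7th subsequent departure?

Gaps: 28, 35, 28, 35 days — a mix of 28 and 35. Every date is a Friday.
Each is the 1st Friday of its month.
October 2001 — 1st Friday is October 5, 2001.
1st Friday of November 2001: November 2, 2001.
1st Friday of December 2001: December 7, 2001.
1st Friday of January 2002: January 4, 2002.
1st Friday of February 2002: February 1, 2002.
March 2002 — 1st Friday is March 1, 2002.
1st Friday of April 2002: April 5, 2002.

April 5, 2002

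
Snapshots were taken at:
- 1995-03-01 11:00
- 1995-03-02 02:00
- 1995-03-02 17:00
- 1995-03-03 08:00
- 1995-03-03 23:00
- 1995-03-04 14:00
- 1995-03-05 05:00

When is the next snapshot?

The interval is a steady 15 hours (15, 15, 15, 15, 15, 15).
1995-03-05 05:00 + 15 h = 1995-03-05 20:00.

1995-03-05 20:00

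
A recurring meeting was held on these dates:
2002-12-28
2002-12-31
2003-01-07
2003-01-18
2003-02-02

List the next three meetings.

2003-02-21, 2003-03-16, 2003-04-12

Intervals are 3, 7, 11, 15 days — an arithmetic progression with common difference 4.
Next gap: 19 days. 2003-02-02 + 19 days = 2003-02-21.
Next gap: 23 days. 2003-02-21 + 23 days = 2003-03-16.
Next gap: 27 days. 2003-03-16 + 27 days = 2003-04-12.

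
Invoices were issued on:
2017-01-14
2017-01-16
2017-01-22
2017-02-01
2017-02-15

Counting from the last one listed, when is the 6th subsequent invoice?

2017-08-02

Intervals are 2, 6, 10, 14 days — an arithmetic progression with common difference 4.
Next gap: 18 days. 2017-02-15 + 18 days = 2017-03-05.
Next gap: 22 days. 2017-03-05 + 22 days = 2017-03-27.
Next gap: 26 days. 2017-03-27 + 26 days = 2017-04-22.
Next gap: 30 days. 2017-04-22 + 30 days = 2017-05-22.
Next gap: 34 days. 2017-05-22 + 34 days = 2017-06-25.
Next gap: 38 days. 2017-06-25 + 38 days = 2017-08-02.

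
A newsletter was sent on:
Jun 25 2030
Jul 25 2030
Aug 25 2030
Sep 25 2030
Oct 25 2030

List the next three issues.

Gaps: 30, 31, 31, 30 days — not constant. Every event is on the 25th of the month.
Pattern: the 25th of each month.
November 2030: Nov 25 2030.
Next: December 2030 → Dec 25 2030.
January 2031: Jan 25 2031.

Nov 25 2030, Dec 25 2030, Jan 25 2031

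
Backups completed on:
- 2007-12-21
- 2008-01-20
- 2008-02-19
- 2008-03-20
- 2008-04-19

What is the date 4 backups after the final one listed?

The spacing is 30, 30, 30, 30 days — always 30 days.
2008-04-19 + 30 days = 2008-05-19.
2008-05-19 + 30 days = 2008-06-18.
2008-06-18 + 30 days = 2008-07-18.
2008-07-18 + 30 days = 2008-08-17.

2008-08-17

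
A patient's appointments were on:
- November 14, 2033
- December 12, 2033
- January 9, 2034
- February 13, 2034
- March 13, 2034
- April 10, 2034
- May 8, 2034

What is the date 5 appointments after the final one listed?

October 9, 2034

Gaps: 28, 28, 35, 28, 28, 28 days — a mix of 28 and 35. Every date is a Monday.
Each is the 2nd Monday of its month.
2nd Monday of June 2034: June 12, 2034.
July 2034 — 2nd Monday is July 10, 2034.
2nd Monday of August 2034: August 14, 2034.
2nd Monday of September 2034: September 11, 2034.
October 2034 — 2nd Monday is October 9, 2034.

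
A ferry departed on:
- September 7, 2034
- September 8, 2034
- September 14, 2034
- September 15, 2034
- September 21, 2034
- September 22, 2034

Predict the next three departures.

Every event lands on a Thursday or Friday (gaps cycle 1, 6, 1, 6, 1).
So the schedule is: every Thursday and Friday.
The following Thursday is September 28, 2034.
The following Friday is September 29, 2034.
Next Thursday: October 5, 2034.

September 28, 2034; September 29, 2034; October 5, 2034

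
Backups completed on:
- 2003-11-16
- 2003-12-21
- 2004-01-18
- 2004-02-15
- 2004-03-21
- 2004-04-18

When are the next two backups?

Gaps: 35, 28, 28, 35, 28 days — a mix of 28 and 35. Every date is a Sunday.
Each is the 3rd Sunday of its month.
3rd Sunday of May 2004: 2004-05-16.
3rd Sunday of June 2004: 2004-06-20.

2004-05-16, 2004-06-20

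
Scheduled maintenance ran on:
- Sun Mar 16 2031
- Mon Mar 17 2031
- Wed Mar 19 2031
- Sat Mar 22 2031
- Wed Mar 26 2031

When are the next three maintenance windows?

Mon Mar 31 2031, Sun Apr 6 2031, Sun Apr 13 2031

Intervals are 1, 2, 3, 4 days — an arithmetic progression with common difference 1.
Next gap: 5 days. Wed Mar 26 2031 + 5 days = Mon Mar 31 2031.
Next gap: 6 days. Mon Mar 31 2031 + 6 days = Sun Apr 6 2031.
Next gap: 7 days. Sun Apr 6 2031 + 7 days = Sun Apr 13 2031.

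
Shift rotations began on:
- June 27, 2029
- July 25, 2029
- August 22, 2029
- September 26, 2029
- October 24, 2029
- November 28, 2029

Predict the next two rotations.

These are Wednesdays at 28- or 35-day spacing (28, 28, 35, 28, 35).
The pattern: 4th Wednesday of the month.
December 2029 — 4th Wednesday is December 26, 2029.
January 2030 — 4th Wednesday is January 23, 2030.

December 26, 2029; January 23, 2030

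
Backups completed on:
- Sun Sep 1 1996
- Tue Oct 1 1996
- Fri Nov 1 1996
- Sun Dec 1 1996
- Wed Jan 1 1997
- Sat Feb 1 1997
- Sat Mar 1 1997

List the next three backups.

The day-of-month is always 1 (30, 31, 30, 31, 31, 28 days between events).
So this recurs on the 1st of each month.
April 1997: Tue Apr 1 1997.
Next: May 1997 → Thu May 1 1997.
Next: June 1997 → Sun Jun 1 1997.

Tue Apr 1 1997, Thu May 1 1997, Sun Jun 1 1997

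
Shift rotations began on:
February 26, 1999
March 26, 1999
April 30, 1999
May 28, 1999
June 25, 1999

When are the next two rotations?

July 30, 1999; August 27, 1999

These are Fridays with 28, 35, 28, 28-day gaps.
Each is the final Friday of its month — April 30, 1999 is past the 28th, so '4th Friday' doesn't fit.
Last Friday of July 1999: July 30, 1999.
Last Friday of August 1999: August 27, 1999.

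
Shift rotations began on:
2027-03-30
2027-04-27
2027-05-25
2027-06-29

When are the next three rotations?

2027-07-27, 2027-08-31, 2027-09-28

All Tuesdays; the gaps (28, 28, 35) vary with month length.
This is the last Tuesday of each month.
July 2027 ends with Tuesday 2027-07-27.
August 2027 ends with Tuesday 2027-08-31.
Last Tuesday of September 2027: 2027-09-28.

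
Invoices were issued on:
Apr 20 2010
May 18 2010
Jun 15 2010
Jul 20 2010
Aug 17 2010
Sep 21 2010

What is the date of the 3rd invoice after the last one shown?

Dec 21 2010

These are Tuesdays at 28- or 35-day spacing (28, 28, 35, 28, 35).
The pattern: 3rd Tuesday of the month.
3rd Tuesday of October 2010: Oct 19 2010.
November 2010 — 3rd Tuesday is Nov 16 2010.
3rd Tuesday of December 2010: Dec 21 2010.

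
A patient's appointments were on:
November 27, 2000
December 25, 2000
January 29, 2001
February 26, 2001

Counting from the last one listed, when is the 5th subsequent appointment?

All Mondays; the gaps (28, 35, 28) vary with month length.
This is the last Monday of each month.
March 2001 ends with Monday March 26, 2001.
Last Monday of April 2001: April 30, 2001.
May 2001 ends with Monday May 28, 2001.
Last Monday of June 2001: June 25, 2001.
Last Monday of July 2001: July 30, 2001.

July 30, 2001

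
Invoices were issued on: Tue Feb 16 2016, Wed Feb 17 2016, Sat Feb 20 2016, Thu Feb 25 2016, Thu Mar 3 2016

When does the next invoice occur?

Sat Mar 12 2016

Gaps: 1, 3, 5, 7 days — each gap is 2 larger than the previous one.
Next gap: 9 days. Thu Mar 3 2016 + 9 days = Sat Mar 12 2016.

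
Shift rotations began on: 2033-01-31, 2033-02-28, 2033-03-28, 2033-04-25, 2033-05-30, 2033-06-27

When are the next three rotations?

Every date is a Monday; gaps 28, 28, 28, 35, 28 days.
Each is the last Monday of its month (at least one falls on the 29th or later, ruling out '4th Monday').
Last Monday of July 2033: 2033-07-25.
Last Monday of August 2033: 2033-08-29.
Last Monday of September 2033: 2033-09-26.

2033-07-25, 2033-08-29, 2033-09-26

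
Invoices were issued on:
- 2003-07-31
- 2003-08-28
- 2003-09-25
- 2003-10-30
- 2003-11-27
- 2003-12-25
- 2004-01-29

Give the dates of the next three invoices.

Every date is a Thursday; gaps 28, 28, 35, 28, 28, 35 days.
Each is the last Thursday of its month (at least one falls on the 29th or later, ruling out '4th Thursday').
February 2004 ends with Thursday 2004-02-26.
March 2004 ends with Thursday 2004-03-25.
Last Thursday of April 2004: 2004-04-29.

2004-02-26, 2004-03-25, 2004-04-29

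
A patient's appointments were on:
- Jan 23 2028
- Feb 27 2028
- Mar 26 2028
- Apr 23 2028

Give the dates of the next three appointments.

These are Sundays at 28- or 35-day spacing (35, 28, 28).
The pattern: 4th Sunday of the month.
May 2028 — 4th Sunday is May 28 2028.
4th Sunday of June 2028: Jun 25 2028.
4th Sunday of July 2028: Jul 23 2028.

May 28 2028, Jun 25 2028, Jul 23 2028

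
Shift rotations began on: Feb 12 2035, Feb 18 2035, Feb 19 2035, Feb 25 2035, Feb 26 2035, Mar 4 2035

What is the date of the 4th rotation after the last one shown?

Every event lands on a Monday or Sunday (gaps cycle 6, 1, 6, 1, 6).
So the schedule is: every Monday and Sunday.
Next Monday: Mar 5 2035.
The following Sunday is Mar 11 2035.
The following Monday is Mar 12 2035.
Next Sunday: Mar 18 2035.

Mar 18 2035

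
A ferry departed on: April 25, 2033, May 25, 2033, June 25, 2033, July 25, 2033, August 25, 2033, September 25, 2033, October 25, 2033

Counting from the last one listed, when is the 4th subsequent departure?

February 25, 2034

Each date is the 25th; the gaps (30, 31, 30, 31, 31, 30) track the month lengths.
The rule is the 25th of each month.
Next: November 2033 → November 25, 2033.
December 2033: December 25, 2033.
Next: January 2034 → January 25, 2034.
February 2034: February 25, 2034.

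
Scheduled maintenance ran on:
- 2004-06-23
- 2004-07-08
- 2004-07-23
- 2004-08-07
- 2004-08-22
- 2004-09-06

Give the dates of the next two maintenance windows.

Gaps between consecutive events: 15, 15, 15, 15, 15 days — a constant 15-day interval.
2004-09-06 + 15 days = 2004-09-21.
2004-09-21 + 15 days = 2004-10-06.

2004-09-21, 2004-10-06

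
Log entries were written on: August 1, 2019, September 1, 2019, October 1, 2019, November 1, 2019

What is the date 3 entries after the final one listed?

February 1, 2020

Gaps: 31, 30, 31 days — not constant. Every event is on the 1st of the month.
Pattern: the 1st of each month.
December 2019: December 1, 2019.
Next: January 2020 → January 1, 2020.
Next: February 2020 → February 1, 2020.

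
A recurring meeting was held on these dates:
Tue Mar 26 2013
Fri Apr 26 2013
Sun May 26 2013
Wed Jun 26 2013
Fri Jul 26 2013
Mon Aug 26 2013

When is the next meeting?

Gaps: 31, 30, 31, 30, 31 days — not constant. Every event is on the 26th of the month.
Pattern: the 26th of each month.
September 2013: Thu Sep 26 2013.

Thu Sep 26 2013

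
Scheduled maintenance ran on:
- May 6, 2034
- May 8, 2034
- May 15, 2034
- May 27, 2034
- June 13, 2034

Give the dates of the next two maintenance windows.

July 5, 2034; August 1, 2034

The spacing grows by 5 each time: 2, 7, 12, 17 days.
Next gap: 22 days. June 13, 2034 + 22 days = July 5, 2034.
Next gap: 27 days. July 5, 2034 + 27 days = August 1, 2034.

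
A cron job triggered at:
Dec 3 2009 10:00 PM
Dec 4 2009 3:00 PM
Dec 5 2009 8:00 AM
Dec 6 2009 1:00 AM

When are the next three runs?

The interval is a steady 17 hours (17, 17, 17).
Dec 6 2009 1:00 AM + 17 h = Dec 6 2009 6:00 PM.
Dec 6 2009 6:00 PM + 17 h = Dec 7 2009 11:00 AM.
Dec 7 2009 11:00 AM + 17 h = Dec 8 2009 4:00 AM.

Dec 6 2009 6:00 PM, Dec 7 2009 11:00 AM, Dec 8 2009 4:00 AM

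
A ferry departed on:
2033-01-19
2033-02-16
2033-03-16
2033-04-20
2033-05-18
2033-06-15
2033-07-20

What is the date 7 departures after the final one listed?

Gaps: 28, 28, 35, 28, 28, 35 days — a mix of 28 and 35. Every date is a Wednesday.
Each is the 3rd Wednesday of its month.
August 2033 — 3rd Wednesday is 2033-08-17.
September 2033 — 3rd Wednesday is 2033-09-21.
3rd Wednesday of October 2033: 2033-10-19.
November 2033 — 3rd Wednesday is 2033-11-16.
3rd Wednesday of December 2033: 2033-12-21.
3rd Wednesday of January 2034: 2034-01-18.
3rd Wednesday of February 2034: 2034-02-15.

2034-02-15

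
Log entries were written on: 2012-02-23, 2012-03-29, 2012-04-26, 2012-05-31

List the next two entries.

These are Thursdays with 35, 28, 35-day gaps.
Each is the final Thursday of its month — 2012-03-29 is past the 28th, so '4th Thursday' doesn't fit.
Last Thursday of June 2012: 2012-06-28.
Last Thursday of July 2012: 2012-07-26.

2012-06-28, 2012-07-26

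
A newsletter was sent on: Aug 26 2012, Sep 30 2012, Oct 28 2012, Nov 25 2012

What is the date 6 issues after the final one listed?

May 26 2013

All Sundays; the gaps (35, 28, 28) vary with month length.
This is the last Sunday of each month.
Last Sunday of December 2012: Dec 30 2012.
Last Sunday of January 2013: Jan 27 2013.
February 2013 ends with Sunday Feb 24 2013.
Last Sunday of March 2013: Mar 31 2013.
Last Sunday of April 2013: Apr 28 2013.
Last Sunday of May 2013: May 26 2013.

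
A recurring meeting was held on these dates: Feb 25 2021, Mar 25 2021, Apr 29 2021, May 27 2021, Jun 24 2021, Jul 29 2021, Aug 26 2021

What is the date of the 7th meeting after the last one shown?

Every date is a Thursday; gaps 28, 35, 28, 28, 35, 28 days.
Each is the last Thursday of its month (at least one falls on the 29th or later, ruling out '4th Thursday').
September 2021 ends with Thursday Sep 30 2021.
Last Thursday of October 2021: Oct 28 2021.
November 2021 ends with Thursday Nov 25 2021.
Last Thursday of December 2021: Dec 30 2021.
January 2022 ends with Thursday Jan 27 2022.
February 2022 ends with Thursday Feb 24 2022.
March 2022 ends with Thursday Mar 31 2022.

Mar 31 2022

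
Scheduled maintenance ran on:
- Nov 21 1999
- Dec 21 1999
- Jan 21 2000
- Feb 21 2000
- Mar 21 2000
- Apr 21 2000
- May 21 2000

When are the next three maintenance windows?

Jun 21 2000, Jul 21 2000, Aug 21 2000

Gaps: 30, 31, 31, 29, 31, 30 days — not constant. Every event is on the 21st of the month.
Pattern: the 21st of each month.
June 2000: Jun 21 2000.
July 2000: Jul 21 2000.
August 2000: Aug 21 2000.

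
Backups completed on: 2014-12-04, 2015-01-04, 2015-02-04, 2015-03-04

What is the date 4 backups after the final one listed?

2015-07-04

The day-of-month is always 4 (31, 31, 28 days between events).
So this recurs on the 4th of each month.
Next: April 2015 → 2015-04-04.
Next: May 2015 → 2015-05-04.
Next: June 2015 → 2015-06-04.
July 2015: 2015-07-04.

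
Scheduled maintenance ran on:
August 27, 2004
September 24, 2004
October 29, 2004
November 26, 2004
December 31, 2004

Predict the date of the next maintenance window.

January 28, 2005

These are Fridays with 28, 35, 28, 35-day gaps.
Each is the final Friday of its month — October 29, 2004 is past the 28th, so '4th Friday' doesn't fit.
January 2005 ends with Friday January 28, 2005.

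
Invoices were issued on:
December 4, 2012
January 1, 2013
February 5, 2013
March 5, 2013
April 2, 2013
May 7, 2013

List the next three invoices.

June 4, 2013; July 2, 2013; August 6, 2013

Gaps: 28, 35, 28, 28, 35 days — a mix of 28 and 35. Every date is a Tuesday.
Each is the 1st Tuesday of its month.
June 2013 — 1st Tuesday is June 4, 2013.
1st Tuesday of July 2013: July 2, 2013.
1st Tuesday of August 2013: August 6, 2013.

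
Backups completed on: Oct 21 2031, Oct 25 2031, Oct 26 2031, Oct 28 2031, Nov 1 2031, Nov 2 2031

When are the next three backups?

Nov 4 2031, Nov 8 2031, Nov 9 2031

The gap pattern 4, 1, 2, 4, 1 repeats every 3 events.
These are the Tuesdays, Saturdays and Sundays of each week.
Next Tuesday: Nov 4 2031.
The following Saturday is Nov 8 2031.
Next Sunday: Nov 9 2031.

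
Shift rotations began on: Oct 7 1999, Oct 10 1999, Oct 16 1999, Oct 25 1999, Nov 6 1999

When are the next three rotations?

Intervals are 3, 6, 9, 12 days — an arithmetic progression with common difference 3.
Next gap: 15 days. Nov 6 1999 + 15 days = Nov 21 1999.
Next gap: 18 days. Nov 21 1999 + 18 days = Dec 9 1999.
Next gap: 21 days. Dec 9 1999 + 21 days = Dec 30 1999.

Nov 21 1999, Dec 9 1999, Dec 30 1999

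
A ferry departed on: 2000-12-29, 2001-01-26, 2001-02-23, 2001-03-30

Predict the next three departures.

2001-04-27, 2001-05-25, 2001-06-29

These are Fridays with 28, 28, 35-day gaps.
Each is the final Friday of its month — 2000-12-29 is past the 28th, so '4th Friday' doesn't fit.
Last Friday of April 2001: 2001-04-27.
May 2001 ends with Friday 2001-05-25.
Last Friday of June 2001: 2001-06-29.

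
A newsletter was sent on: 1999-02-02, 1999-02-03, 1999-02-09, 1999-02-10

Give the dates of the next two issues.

1999-02-16, 1999-02-17

The gap pattern 1, 6, 1 repeats every 2 events.
These are the Tuesdays and Wednesdays of each week.
The following Tuesday is 1999-02-16.
The following Wednesday is 1999-02-17.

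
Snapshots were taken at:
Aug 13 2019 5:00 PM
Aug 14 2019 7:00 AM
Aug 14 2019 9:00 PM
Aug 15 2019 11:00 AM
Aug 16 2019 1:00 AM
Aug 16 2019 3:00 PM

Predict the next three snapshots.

The interval is a steady 14 hours (14, 14, 14, 14, 14).
Aug 16 2019 3:00 PM + 14 h = Aug 17 2019 5:00 AM.
Aug 17 2019 5:00 AM + 14 h = Aug 17 2019 7:00 PM.
Aug 17 2019 7:00 PM + 14 h = Aug 18 2019 9:00 AM.

Aug 17 2019 5:00 AM, Aug 17 2019 7:00 PM, Aug 18 2019 9:00 AM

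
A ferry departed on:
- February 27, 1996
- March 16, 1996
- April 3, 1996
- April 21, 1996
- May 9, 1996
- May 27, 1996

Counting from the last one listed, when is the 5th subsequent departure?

Gaps between consecutive events: 18, 18, 18, 18, 18 days — a constant 18-day interval.
May 27, 1996 + 18 days = June 14, 1996.
June 14, 1996 + 18 days = July 2, 1996.
July 2, 1996 + 18 days = July 20, 1996.
July 20, 1996 + 18 days = August 7, 1996.
August 7, 1996 + 18 days = August 25, 1996.

August 25, 1996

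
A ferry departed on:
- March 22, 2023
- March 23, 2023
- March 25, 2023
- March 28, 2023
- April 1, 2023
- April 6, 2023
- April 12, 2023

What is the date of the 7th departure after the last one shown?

June 21, 2023

Gaps: 1, 2, 3, 4, 5, 6 days — each gap is 1 larger than the previous one.
Next gap: 7 days. April 12, 2023 + 7 days = April 19, 2023.
Next gap: 8 days. April 19, 2023 + 8 days = April 27, 2023.
Next gap: 9 days. April 27, 2023 + 9 days = May 6, 2023.
Next gap: 10 days. May 6, 2023 + 10 days = May 16, 2023.
Next gap: 11 days. May 16, 2023 + 11 days = May 27, 2023.
Next gap: 12 days. May 27, 2023 + 12 days = June 8, 2023.
Next gap: 13 days. June 8, 2023 + 13 days = June 21, 2023.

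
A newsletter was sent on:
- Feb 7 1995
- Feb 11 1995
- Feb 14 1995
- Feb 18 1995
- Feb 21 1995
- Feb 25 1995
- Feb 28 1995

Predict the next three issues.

The gap pattern 4, 3, 4, 3, 4, 3 repeats every 2 events.
These are the Tuesdays and Saturdays of each week.
Next Saturday: Mar 4 1995.
The following Tuesday is Mar 7 1995.
Next Saturday: Mar 11 1995.

Mar 4 1995, Mar 7 1995, Mar 11 1995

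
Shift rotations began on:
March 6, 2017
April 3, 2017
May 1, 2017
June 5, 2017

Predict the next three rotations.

July 3, 2017; August 7, 2017; September 4, 2017

All dates are Mondays, 28, 28, 35 days apart.
Specifically, the 1st Monday of each month.
1st Monday of July 2017: July 3, 2017.
August 2017 — 1st Monday is August 7, 2017.
September 2017 — 1st Monday is September 4, 2017.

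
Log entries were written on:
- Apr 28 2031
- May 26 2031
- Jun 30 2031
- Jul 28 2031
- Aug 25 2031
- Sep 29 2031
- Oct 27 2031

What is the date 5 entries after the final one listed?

All Mondays; the gaps (28, 35, 28, 28, 35, 28) vary with month length.
This is the last Monday of each month.
November 2031 ends with Monday Nov 24 2031.
Last Monday of December 2031: Dec 29 2031.
Last Monday of January 2032: Jan 26 2032.
Last Monday of February 2032: Feb 23 2032.
March 2032 ends with Monday Mar 29 2032.

Mar 29 2032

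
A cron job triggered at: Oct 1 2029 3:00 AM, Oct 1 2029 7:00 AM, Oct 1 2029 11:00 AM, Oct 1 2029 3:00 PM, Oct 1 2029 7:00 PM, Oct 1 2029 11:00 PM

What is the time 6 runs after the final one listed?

Gaps: 4, 4, 4, 4, 4 hours — each event is 4 hours after the previous one.
Oct 1 2029 11:00 PM + 4 h = Oct 2 2029 3:00 AM.
Oct 2 2029 3:00 AM + 4 h = Oct 2 2029 7:00 AM.
Oct 2 2029 7:00 AM + 4 h = Oct 2 2029 11:00 AM.
Oct 2 2029 11:00 AM + 4 h = Oct 2 2029 3:00 PM.
Oct 2 2029 3:00 PM + 4 h = Oct 2 2029 7:00 PM.
Oct 2 2029 7:00 PM + 4 h = Oct 2 2029 11:00 PM.

Oct 2 2029 11:00 PM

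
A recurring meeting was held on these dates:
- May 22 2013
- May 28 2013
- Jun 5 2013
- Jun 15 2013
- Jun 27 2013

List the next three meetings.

Jul 11 2013, Jul 27 2013, Aug 14 2013

Gaps: 6, 8, 10, 12 days — each gap is 2 larger than the previous one.
Next gap: 14 days. Jun 27 2013 + 14 days = Jul 11 2013.
Next gap: 16 days. Jul 11 2013 + 16 days = Jul 27 2013.
Next gap: 18 days. Jul 27 2013 + 18 days = Aug 14 2013.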